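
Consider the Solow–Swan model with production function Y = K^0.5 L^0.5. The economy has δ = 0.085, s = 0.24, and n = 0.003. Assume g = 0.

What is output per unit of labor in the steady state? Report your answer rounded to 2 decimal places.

Steady state requires s·f(k) = (n + δ)·k, i.e. s·k^α = (n + δ)·k.
Rearranging, k^(1−α) = s / (n + δ).
k^0.5 = 0.24 / (0.003 + 0.085) = 0.24 / 0.088 = 2.7273
k* = 2.7273^(1/0.5) ≈ 7.4382
y* = (k*)^α = 7.4382^0.5 ≈ 2.7273

y* = 2.73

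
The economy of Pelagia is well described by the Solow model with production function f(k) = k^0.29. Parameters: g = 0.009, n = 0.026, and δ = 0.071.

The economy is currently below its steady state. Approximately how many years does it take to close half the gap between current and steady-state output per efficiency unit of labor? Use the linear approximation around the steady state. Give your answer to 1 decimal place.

Near the steady state the convergence rate is λ = (1 − α)(n + g + δ).
λ = (1 − 0.29) × 0.106 = 0.71 × 0.106 = 0.07526
Half-life = ln 2 / λ = 0.6931 / 0.07526 ≈ 9.21 years

half-life ≈ 9.2 years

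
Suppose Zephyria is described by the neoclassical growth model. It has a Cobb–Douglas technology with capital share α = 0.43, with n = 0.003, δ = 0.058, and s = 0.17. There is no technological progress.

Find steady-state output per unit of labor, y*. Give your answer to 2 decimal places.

y* = 2.17

At the steady state, Δk = 0, so s·k^α = (n + δ)·k.
Dividing both sides by k: k^(1−α) = s / (n + δ).
k^0.57 = 0.17 / (0.003 + 0.058) = 0.17 / 0.061 = 2.7869
k* = 2.7869^(1/0.57) ≈ 6.0383
y* = (k*)^α = 6.0383^0.43 ≈ 2.1667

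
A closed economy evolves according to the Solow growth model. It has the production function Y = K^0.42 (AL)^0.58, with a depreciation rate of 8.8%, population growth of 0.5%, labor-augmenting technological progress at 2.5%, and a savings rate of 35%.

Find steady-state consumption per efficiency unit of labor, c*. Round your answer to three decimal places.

In steady state, investment equals break-even investment: s·k^α = (n + g + δ)·k.
Dividing both sides by k: k^(1−α) = s / (n + g + δ).
k^0.58 = 0.35 / (0.005 + 0.025 + 0.088) = 0.35 / 0.118 = 2.9661
k* = 2.9661^(1/0.58) ≈ 6.5180
y* = (k*)^α = 6.5180^0.42 ≈ 2.1975
c* = (1 − s)·y* = (1 − 0.35) × 2.1975 ≈ 1.4284

c* = 1.428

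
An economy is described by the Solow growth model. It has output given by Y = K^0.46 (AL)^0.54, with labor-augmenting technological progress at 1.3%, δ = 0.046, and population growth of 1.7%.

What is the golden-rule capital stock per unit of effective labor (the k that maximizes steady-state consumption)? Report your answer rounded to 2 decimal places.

The golden rule sets f'(k) = n + g + δ, i.e. α·k^(α−1) = n + g + δ.
So k^(1−α) = α / (n + g + δ) = 0.46 / 0.076 = 6.0526.
k_gold = 6.0526^(1/0.54) ≈ 28.0570

k_gold ≈ 28.06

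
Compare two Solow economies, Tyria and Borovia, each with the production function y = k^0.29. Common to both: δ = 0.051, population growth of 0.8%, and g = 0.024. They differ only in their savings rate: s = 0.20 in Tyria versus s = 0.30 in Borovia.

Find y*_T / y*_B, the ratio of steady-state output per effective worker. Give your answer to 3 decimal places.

ratio ≈ 0.847

Steady-state y* = [s/(n + g + δ)]^(α/(1−α)), so the ratio is [ (s_T/(n + g + δ)_T) / (s_B/(n + g + δ)_B) ]^0.4085.
s_T/(n + g + δ)_T = 0.20/0.083 = 2.4096; s_B/(n + g + δ)_B = 0.30/0.083 = 3.6145.
Ratio = (2.4096/3.6145)^0.4085 = 0.6666^0.4085 ≈ 0.8473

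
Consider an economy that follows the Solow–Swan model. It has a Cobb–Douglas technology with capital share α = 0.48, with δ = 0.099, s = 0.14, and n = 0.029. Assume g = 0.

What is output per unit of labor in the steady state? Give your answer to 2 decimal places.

In steady state, investment equals break-even investment: s·k^α = (n + δ)·k.
Dividing both sides by k: k^(1−α) = s / (n + δ).
k^0.52 = 0.14 / (0.029 + 0.099) = 0.14 / 0.128 = 1.0938
k* = 1.0938^(1/0.52) ≈ 1.1882
y* = (k*)^α = 1.1882^0.48 ≈ 1.0863

y* = 1.09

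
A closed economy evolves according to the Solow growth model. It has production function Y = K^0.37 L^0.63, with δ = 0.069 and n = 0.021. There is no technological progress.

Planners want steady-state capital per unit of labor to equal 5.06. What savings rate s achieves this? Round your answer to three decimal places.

At the steady state, Δk = 0, so s·k^α = (n + δ)·k.
So s / (n + δ) = (k*)^(1−α) = 5.06^0.63 = 2.7772.
Therefore s = 2.7772 × (n + δ) = 2.7772 × 0.090 = 0.2499.

s ≈ 0.250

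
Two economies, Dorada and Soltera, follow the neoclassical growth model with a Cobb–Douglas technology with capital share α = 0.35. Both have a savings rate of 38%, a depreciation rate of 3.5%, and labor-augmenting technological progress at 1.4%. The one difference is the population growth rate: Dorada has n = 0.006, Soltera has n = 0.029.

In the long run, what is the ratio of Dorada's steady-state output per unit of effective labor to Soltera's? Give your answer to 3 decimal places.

Steady-state y* = [s/(n + g + δ)]^(α/(1−α)), so the ratio is [ (s_D/(n + g + δ)_D) / (s_S/(n + g + δ)_S) ]^0.5385.
s_D/(n + g + δ)_D = 0.38/0.055 = 6.9091; s_S/(n + g + δ)_S = 0.38/0.078 = 4.8718.
Ratio = (6.9091/4.8718)^0.5385 = 1.4182^0.5385 ≈ 1.2070

ratio ≈ 1.207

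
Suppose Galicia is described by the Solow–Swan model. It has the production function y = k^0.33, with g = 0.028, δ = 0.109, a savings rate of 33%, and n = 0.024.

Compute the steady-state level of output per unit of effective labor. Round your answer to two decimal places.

y* ≈ 1.42

Steady state requires s·f(k) = (n + g + δ)·k, i.e. s·k^α = (n + g + δ)·k.
Dividing both sides by k: k^(1−α) = s / (n + g + δ).
k^0.67 = 0.33 / (0.024 + 0.028 + 0.109) = 0.33 / 0.161 = 2.0497
k* = 2.0497^(1/0.67) ≈ 2.9188
y* = (k*)^α = 2.9188^0.33 ≈ 1.4240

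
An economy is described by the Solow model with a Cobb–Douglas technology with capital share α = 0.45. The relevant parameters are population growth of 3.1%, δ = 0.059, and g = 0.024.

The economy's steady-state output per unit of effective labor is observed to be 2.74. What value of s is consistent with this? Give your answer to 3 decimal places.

Steady state requires s·f(k) = (n + g + δ)·k, i.e. s·k^α = (n + g + δ)·k.
Since y* = [s/(n + g + δ)]^(α/(1−α)), we have s/(n + g + δ) = (y*)^((1−α)/α) = 2.74^1.2222 = 3.4278.
Therefore s = 3.4278 × (n + g + δ) = 3.4278 × 0.114 = 0.3908.

s ≈ 0.391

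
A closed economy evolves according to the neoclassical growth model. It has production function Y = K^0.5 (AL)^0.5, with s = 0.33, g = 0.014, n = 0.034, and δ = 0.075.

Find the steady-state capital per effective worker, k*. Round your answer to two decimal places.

Steady state requires s·f(k) = (n + g + δ)·k, i.e. s·k^α = (n + g + δ)·k.
Dividing both sides by k: k^(1−α) = s / (n + g + δ).
k^0.5 = 0.33 / (0.034 + 0.014 + 0.075) = 0.33 / 0.123 = 2.6829
k* = 2.6829^(1/0.5) ≈ 7.1980

k* ≈ 7.20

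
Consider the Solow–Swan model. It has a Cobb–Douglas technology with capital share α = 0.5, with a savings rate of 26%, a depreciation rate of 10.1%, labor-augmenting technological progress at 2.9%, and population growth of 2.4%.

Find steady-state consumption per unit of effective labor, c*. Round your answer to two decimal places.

In steady state, investment equals break-even investment: s·k^α = (n + g + δ)·k.
Rearranging, k^(1−α) = s / (n + g + δ).
k^0.5 = 0.26 / (0.024 + 0.029 + 0.101) = 0.26 / 0.154 = 1.6883
k* = 1.6883^(1/0.5) ≈ 2.8504
y* = (k*)^α = 2.8504^0.5 ≈ 1.6883
c* = (1 − s)·y* = (1 − 0.26) × 1.6883 ≈ 1.2493

c* = 1.25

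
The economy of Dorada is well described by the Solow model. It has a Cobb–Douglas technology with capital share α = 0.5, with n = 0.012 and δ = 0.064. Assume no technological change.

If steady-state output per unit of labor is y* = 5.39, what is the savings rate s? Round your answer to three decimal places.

s ≈ 0.410

Steady state requires s·f(k) = (n + δ)·k, i.e. s·k^α = (n + δ)·k.
Since y* = [s/(n + δ)]^(α/(1−α)), we have s/(n + δ) = (y*)^((1−α)/α) = 5.39^1 = 5.3900.
Therefore s = 5.3900 × (n + δ) = 5.3900 × 0.076 = 0.4096.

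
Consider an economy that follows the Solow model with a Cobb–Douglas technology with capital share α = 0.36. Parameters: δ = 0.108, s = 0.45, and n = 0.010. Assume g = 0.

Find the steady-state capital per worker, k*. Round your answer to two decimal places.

In steady state, investment equals break-even investment: s·k^α = (n + δ)·k.
Rearranging, k^(1−α) = s / (n + δ).
k^0.64 = 0.45 / (0.010 + 0.108) = 0.45 / 0.118 = 3.8136
k* = 3.8136^(1/0.64) ≈ 8.0972

k* = 8.10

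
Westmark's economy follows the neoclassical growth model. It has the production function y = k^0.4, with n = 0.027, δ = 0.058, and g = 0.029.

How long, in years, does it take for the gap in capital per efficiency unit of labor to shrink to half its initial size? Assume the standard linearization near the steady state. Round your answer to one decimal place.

Near the steady state the convergence rate is λ = (1 − α)(n + g + δ).
λ = (1 − 0.4) × 0.114 = 0.6 × 0.114 = 0.0684
Half-life = ln 2 / λ = 0.6931 / 0.0684 ≈ 10.13 years

about 10.1 years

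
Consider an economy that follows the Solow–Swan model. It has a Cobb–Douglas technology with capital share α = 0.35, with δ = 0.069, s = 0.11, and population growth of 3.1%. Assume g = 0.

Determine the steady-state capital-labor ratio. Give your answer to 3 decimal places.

k* ≈ 1.158

In steady state, investment equals break-even investment: s·k^α = (n + δ)·k.
Dividing both sides by k: k^(1−α) = s / (n + δ).
k^0.65 = 0.11 / (0.031 + 0.069) = 0.11 / 0.100 = 1.1000
k* = 1.1000^(1/0.65) ≈ 1.1579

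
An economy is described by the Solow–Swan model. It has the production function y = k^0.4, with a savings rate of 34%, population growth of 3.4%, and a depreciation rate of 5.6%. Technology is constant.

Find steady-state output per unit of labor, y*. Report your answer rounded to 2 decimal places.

y* = 2.43

Steady state requires s·f(k) = (n + δ)·k, i.e. s·k^α = (n + δ)·k.
Rearranging, k^(1−α) = s / (n + δ).
k^0.6 = 0.34 / (0.034 + 0.056) = 0.34 / 0.090 = 3.7778
k* = 3.7778^(1/0.6) ≈ 9.1636
y* = (k*)^α = 9.1636^0.4 ≈ 2.4256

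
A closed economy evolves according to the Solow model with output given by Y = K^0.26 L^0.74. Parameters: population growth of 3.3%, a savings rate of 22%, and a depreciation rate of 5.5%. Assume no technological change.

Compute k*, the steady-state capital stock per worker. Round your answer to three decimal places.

k* = 3.450

At the steady state, Δk = 0, so s·k^α = (n + δ)·k.
Dividing both sides by k: k^(1−α) = s / (n + δ).
k^0.74 = 0.22 / (0.033 + 0.055) = 0.22 / 0.088 = 2.5000
k* = 2.5000^(1/0.74) ≈ 3.4495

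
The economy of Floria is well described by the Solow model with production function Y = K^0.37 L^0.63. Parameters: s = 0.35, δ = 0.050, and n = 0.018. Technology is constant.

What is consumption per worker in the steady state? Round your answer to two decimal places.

c* = 1.70

In steady state, investment equals break-even investment: s·k^α = (n + δ)·k.
Rearranging, k^(1−α) = s / (n + δ).
k^0.63 = 0.35 / (0.018 + 0.050) = 0.35 / 0.068 = 5.1471
k* = 5.1471^(1/0.63) ≈ 13.4730
y* = (k*)^α = 13.4730^0.37 ≈ 2.6176
c* = (1 − s)·y* = (1 − 0.35) × 2.6176 ≈ 1.7014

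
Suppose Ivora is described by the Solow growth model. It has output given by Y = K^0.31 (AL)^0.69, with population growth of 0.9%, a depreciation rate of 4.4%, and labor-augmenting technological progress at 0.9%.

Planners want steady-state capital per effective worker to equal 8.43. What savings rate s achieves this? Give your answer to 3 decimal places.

s ≈ 0.270

In steady state, investment equals break-even investment: s·k^α = (n + g + δ)·k.
So s / (n + g + δ) = (k*)^(1−α) = 8.43^0.69 = 4.3533.
Therefore s = 4.3533 × (n + g + δ) = 4.3533 × 0.062 = 0.2699.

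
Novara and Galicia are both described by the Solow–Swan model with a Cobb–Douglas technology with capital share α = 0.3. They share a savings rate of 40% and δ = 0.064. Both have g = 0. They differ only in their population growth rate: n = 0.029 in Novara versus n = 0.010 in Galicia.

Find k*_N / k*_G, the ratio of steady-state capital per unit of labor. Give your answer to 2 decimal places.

k*_N / k*_G ≈ 0.72

Steady-state k* = [s/(n + δ)]^(1/(1−α)), so the ratio is [ (s_N/(n + δ)_N) / (s_G/(n + δ)_G) ]^1.4286.
s_N/(n + δ)_N = 0.40/0.093 = 4.3011; s_G/(n + δ)_G = 0.40/0.074 = 5.4054.
Ratio = (4.3011/5.4054)^1.4286 = 0.7957^1.4286 ≈ 0.7215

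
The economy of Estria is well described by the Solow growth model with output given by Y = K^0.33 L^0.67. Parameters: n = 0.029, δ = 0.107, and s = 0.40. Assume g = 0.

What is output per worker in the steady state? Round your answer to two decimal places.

Steady state requires s·f(k) = (n + δ)·k, i.e. s·k^α = (n + δ)·k.
Rearranging, k^(1−α) = s / (n + δ).
k^0.67 = 0.40 / (0.029 + 0.107) = 0.40 / 0.136 = 2.9412
k* = 2.9412^(1/0.67) ≈ 5.0037
y* = (k*)^α = 5.0037^0.33 ≈ 1.7012

y* ≈ 1.70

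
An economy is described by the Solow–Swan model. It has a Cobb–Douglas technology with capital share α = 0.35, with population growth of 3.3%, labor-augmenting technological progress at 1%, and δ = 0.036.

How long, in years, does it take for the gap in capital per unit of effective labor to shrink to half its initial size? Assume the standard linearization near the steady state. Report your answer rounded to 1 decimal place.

Near the steady state the convergence rate is λ = (1 − α)(n + g + δ).
λ = (1 − 0.35) × 0.079 = 0.65 × 0.079 = 0.05135
Half-life = ln 2 / λ = 0.6931 / 0.05135 ≈ 13.50 years

half-life ≈ 13.5 years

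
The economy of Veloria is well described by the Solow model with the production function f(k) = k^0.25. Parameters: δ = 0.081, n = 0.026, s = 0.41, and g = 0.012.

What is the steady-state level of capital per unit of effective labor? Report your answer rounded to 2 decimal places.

At the steady state, Δk = 0, so s·k^α = (n + g + δ)·k.
Dividing both sides by k: k^(1−α) = s / (n + g + δ).
k^0.75 = 0.41 / (0.026 + 0.012 + 0.081) = 0.41 / 0.119 = 3.4454
k* = 3.4454^(1/0.75) ≈ 5.2038

k* ≈ 5.20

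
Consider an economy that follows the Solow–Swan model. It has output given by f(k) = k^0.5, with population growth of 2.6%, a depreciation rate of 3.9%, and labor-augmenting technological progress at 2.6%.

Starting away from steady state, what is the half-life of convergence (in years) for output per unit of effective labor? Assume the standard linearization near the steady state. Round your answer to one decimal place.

about 15.2 years

Near the steady state the convergence rate is λ = (1 − α)(n + g + δ).
λ = (1 − 0.5) × 0.091 = 0.5 × 0.091 = 0.0455
Half-life = ln 2 / λ = 0.6931 / 0.0455 ≈ 15.23 years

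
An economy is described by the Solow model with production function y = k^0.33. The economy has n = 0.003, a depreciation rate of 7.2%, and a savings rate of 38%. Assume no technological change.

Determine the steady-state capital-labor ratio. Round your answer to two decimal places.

At the steady state, Δk = 0, so s·k^α = (n + δ)·k.
Dividing both sides by k: k^(1−α) = s / (n + δ).
k^0.67 = 0.38 / (0.003 + 0.072) = 0.38 / 0.075 = 5.0667
k* = 5.0667^(1/0.67) ≈ 11.2675

k* = 11.27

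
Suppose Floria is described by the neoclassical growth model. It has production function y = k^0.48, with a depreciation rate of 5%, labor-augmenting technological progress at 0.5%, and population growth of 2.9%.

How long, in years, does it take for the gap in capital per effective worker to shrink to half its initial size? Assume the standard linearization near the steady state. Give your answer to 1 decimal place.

Near the steady state the convergence rate is λ = (1 − α)(n + g + δ).
λ = (1 − 0.48) × 0.084 = 0.52 × 0.084 = 0.04368
Half-life = ln 2 / λ = 0.6931 / 0.04368 ≈ 15.87 years

about 15.9 years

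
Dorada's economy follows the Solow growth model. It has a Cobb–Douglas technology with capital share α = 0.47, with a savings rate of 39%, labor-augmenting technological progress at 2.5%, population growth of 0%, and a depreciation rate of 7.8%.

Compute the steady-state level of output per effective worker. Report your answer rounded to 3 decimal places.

y* ≈ 3.257

In steady state, investment equals break-even investment: s·k^α = (n + g + δ)·k.
Dividing both sides by k: k^(1−α) = s / (n + g + δ).
k^0.53 = 0.39 / (0.000 + 0.025 + 0.078) = 0.39 / 0.103 = 3.7864
k* = 3.7864^(1/0.53) ≈ 12.3309
y* = (k*)^α = 12.3309^0.47 ≈ 3.2566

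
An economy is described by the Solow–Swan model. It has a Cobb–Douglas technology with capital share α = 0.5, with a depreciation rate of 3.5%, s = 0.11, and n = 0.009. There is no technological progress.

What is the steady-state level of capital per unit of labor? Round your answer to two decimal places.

At the steady state, Δk = 0, so s·k^α = (n + δ)·k.
Rearranging, k^(1−α) = s / (n + δ).
k^0.5 = 0.11 / (0.009 + 0.035) = 0.11 / 0.044 = 2.5000
k* = 2.5000^(1/0.5) ≈ 6.2500

k* ≈ 6.25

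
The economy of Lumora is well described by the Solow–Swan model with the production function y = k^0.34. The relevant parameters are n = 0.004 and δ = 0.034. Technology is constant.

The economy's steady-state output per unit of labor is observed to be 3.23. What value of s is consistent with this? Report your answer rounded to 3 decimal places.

s ≈ 0.370

Steady state requires s·f(k) = (n + δ)·k, i.e. s·k^α = (n + δ)·k.
Since y* = [s/(n + δ)]^(α/(1−α)), we have s/(n + δ) = (y*)^((1−α)/α) = 3.23^1.9412 = 9.7379.
Therefore s = 9.7379 × (n + δ) = 9.7379 × 0.038 = 0.3700.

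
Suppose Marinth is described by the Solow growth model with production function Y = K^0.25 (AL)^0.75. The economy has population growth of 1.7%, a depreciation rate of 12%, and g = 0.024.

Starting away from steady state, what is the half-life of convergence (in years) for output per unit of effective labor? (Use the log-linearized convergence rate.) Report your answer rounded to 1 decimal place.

about 5.7 years

Near the steady state the convergence rate is λ = (1 − α)(n + g + δ).
λ = (1 − 0.25) × 0.161 = 0.75 × 0.161 = 0.12075
Half-life = ln 2 / λ = 0.6931 / 0.12075 ≈ 5.74 years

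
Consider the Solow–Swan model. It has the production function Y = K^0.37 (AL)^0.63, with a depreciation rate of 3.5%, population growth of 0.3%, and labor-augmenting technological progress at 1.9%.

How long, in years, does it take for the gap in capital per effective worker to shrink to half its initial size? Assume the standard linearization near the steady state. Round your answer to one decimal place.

t_½ ≈ 19.3 years

Near the steady state the convergence rate is λ = (1 − α)(n + g + δ).
λ = (1 − 0.37) × 0.057 = 0.63 × 0.057 = 0.03591
Half-life = ln 2 / λ = 0.6931 / 0.03591 ≈ 19.30 years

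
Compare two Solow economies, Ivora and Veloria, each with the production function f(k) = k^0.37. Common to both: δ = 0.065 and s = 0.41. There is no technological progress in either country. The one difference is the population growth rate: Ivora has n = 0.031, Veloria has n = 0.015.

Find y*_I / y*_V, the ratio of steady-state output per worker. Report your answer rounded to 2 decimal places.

y*_I / y*_V ≈ 0.90

Steady-state y* = [s/(n + δ)]^(α/(1−α)), so the ratio is [ (s_I/(n + δ)_I) / (s_V/(n + δ)_V) ]^0.5873.
s_I/(n + δ)_I = 0.41/0.096 = 4.2708; s_V/(n + δ)_V = 0.41/0.080 = 5.1250.
Ratio = (4.2708/5.1250)^0.5873 = 0.8333^0.5873 ≈ 0.8984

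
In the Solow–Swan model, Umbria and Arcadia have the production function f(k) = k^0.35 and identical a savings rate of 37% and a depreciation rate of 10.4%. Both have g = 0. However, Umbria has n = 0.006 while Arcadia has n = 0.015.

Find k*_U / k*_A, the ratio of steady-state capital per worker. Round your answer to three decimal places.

ratio ≈ 1.129

Steady-state k* = [s/(n + δ)]^(1/(1−α)), so the ratio is [ (s_U/(n + δ)_U) / (s_A/(n + δ)_A) ]^1.5385.
s_U/(n + δ)_U = 0.37/0.110 = 3.3636; s_A/(n + δ)_A = 0.37/0.119 = 3.1092.
Ratio = (3.3636/3.1092)^1.5385 = 1.0818^1.5385 ≈ 1.1286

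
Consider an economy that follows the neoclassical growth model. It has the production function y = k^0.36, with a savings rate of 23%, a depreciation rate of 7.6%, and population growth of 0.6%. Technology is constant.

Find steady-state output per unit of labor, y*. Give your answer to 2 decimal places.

Steady state requires s·f(k) = (n + δ)·k, i.e. s·k^α = (n + δ)·k.
Dividing both sides by k: k^(1−α) = s / (n + δ).
k^0.64 = 0.23 / (0.006 + 0.076) = 0.23 / 0.082 = 2.8049
k* = 2.8049^(1/0.64) ≈ 5.0104
y* = (k*)^α = 5.0104^0.36 ≈ 1.7863

y* = 1.79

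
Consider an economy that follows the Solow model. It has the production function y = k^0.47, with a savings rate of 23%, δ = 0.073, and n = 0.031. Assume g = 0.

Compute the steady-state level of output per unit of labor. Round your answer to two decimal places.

Steady state requires s·f(k) = (n + δ)·k, i.e. s·k^α = (n + δ)·k.
Dividing both sides by k: k^(1−α) = s / (n + δ).
k^0.53 = 0.23 / (0.031 + 0.073) = 0.23 / 0.104 = 2.2115
k* = 2.2115^(1/0.53) ≈ 4.4705
y* = (k*)^α = 4.4705^0.47 ≈ 2.0215

y* = 2.02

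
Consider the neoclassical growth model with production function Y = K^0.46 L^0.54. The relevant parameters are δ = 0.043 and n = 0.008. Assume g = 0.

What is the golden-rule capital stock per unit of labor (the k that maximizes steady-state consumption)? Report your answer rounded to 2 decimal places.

The golden rule sets f'(k) = n + δ, i.e. α·k^(α−1) = n + δ.
So k^(1−α) = α / (n + δ) = 0.46 / 0.051 = 9.0196.
k_gold = 9.0196^(1/0.54) ≈ 58.7307

k_gold ≈ 58.73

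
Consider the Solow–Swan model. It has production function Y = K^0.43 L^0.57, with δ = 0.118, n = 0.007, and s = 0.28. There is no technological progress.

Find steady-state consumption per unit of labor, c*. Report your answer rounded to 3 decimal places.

Steady state requires s·f(k) = (n + δ)·k, i.e. s·k^α = (n + δ)·k.
Dividing both sides by k: k^(1−α) = s / (n + δ).
k^0.57 = 0.28 / (0.007 + 0.118) = 0.28 / 0.125 = 2.2400
k* = 2.2400^(1/0.57) ≈ 4.1160
y* = (k*)^α = 4.1160^0.43 ≈ 1.8375
c* = (1 − s)·y* = (1 − 0.28) × 1.8375 ≈ 1.3230

c* ≈ 1.323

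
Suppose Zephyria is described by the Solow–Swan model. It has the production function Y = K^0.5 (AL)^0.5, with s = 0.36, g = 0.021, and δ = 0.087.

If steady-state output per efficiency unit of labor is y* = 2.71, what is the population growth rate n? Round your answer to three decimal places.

n ≈ 0.025

At the steady state, Δk = 0, so s·k^α = (n + g + δ)·k.
Since y* = [s/(n + g + δ)]^(α/(1−α)), we have s/(n + g + δ) = (y*)^((1−α)/α) = 2.71^1 = 2.7100.
Therefore n + g + δ = s / 2.7100 = 0.36 / 2.7100 = 0.1328, so n = 0.1328 − 0.108 = 0.0248.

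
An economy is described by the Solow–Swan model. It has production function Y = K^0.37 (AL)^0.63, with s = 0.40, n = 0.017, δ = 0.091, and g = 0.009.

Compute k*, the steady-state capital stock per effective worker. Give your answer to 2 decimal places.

In steady state, investment equals break-even investment: s·k^α = (n + g + δ)·k.
Dividing both sides by k: k^(1−α) = s / (n + g + δ).
k^0.63 = 0.40 / (0.017 + 0.009 + 0.091) = 0.40 / 0.117 = 3.4188
k* = 3.4188^(1/0.63) ≈ 7.0375

k* ≈ 7.04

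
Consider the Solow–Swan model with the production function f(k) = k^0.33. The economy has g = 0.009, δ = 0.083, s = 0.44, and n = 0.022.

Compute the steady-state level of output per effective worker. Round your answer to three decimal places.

At the steady state, Δk = 0, so s·k^α = (n + g + δ)·k.
Dividing both sides by k: k^(1−α) = s / (n + g + δ).
k^0.67 = 0.44 / (0.022 + 0.009 + 0.083) = 0.44 / 0.114 = 3.8596
k* = 3.8596^(1/0.67) ≈ 7.5065
y* = (k*)^α = 7.5065^0.33 ≈ 1.9449

y* = 1.945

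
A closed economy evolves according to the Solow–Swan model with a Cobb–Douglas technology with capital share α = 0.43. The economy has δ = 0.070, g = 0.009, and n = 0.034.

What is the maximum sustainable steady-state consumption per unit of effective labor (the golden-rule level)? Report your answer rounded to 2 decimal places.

At the golden rule, f'(k) = n + g + δ, so α·k^(α−1) = n + g + δ and k_gold = (α/(n + g + δ))^(1/(1−α)).
k_gold = (0.43/0.113)^(1/0.57) = 3.8053^1.7544 ≈ 10.4288
c_gold = f(k_gold) − (n + g + δ)·k_gold = 2.7406 − 0.113×10.4288 ≈ 1.5621

c_gold ≈ 1.56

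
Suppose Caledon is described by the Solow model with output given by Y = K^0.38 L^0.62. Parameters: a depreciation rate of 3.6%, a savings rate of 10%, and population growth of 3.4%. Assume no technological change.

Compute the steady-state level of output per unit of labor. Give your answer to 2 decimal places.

Steady state requires s·f(k) = (n + δ)·k, i.e. s·k^α = (n + δ)·k.
Dividing both sides by k: k^(1−α) = s / (n + δ).
k^0.62 = 0.10 / (0.034 + 0.036) = 0.10 / 0.070 = 1.4286
k* = 1.4286^(1/0.62) ≈ 1.7777
y* = (k*)^α = 1.7777^0.38 ≈ 1.2444

y* = 1.24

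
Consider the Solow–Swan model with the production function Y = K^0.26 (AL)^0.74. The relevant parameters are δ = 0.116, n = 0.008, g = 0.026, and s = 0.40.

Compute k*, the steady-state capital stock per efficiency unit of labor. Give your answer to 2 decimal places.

At the steady state, Δk = 0, so s·k^α = (n + g + δ)·k.
Dividing both sides by k: k^(1−α) = s / (n + g + δ).
k^0.74 = 0.40 / (0.008 + 0.026 + 0.116) = 0.40 / 0.150 = 2.6667
k* = 2.6667^(1/0.74) ≈ 3.7639

k* = 3.76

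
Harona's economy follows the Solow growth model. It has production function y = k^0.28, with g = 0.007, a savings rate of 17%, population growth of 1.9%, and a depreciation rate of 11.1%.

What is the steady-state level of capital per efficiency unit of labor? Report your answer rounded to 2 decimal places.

k* ≈ 1.35

In steady state, investment equals break-even investment: s·k^α = (n + g + δ)·k.
Dividing both sides by k: k^(1−α) = s / (n + g + δ).
k^0.72 = 0.17 / (0.019 + 0.007 + 0.111) = 0.17 / 0.137 = 1.2409
k* = 1.2409^(1/0.72) ≈ 1.3496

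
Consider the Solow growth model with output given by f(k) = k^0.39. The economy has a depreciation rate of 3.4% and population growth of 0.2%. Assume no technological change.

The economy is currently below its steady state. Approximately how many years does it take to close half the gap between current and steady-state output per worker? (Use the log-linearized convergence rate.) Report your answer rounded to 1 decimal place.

half-life ≈ 31.6 years

Near the steady state the convergence rate is λ = (1 − α)(n + δ).
λ = (1 − 0.39) × 0.036 = 0.61 × 0.036 = 0.02196
Half-life = ln 2 / λ = 0.6931 / 0.02196 ≈ 31.56 years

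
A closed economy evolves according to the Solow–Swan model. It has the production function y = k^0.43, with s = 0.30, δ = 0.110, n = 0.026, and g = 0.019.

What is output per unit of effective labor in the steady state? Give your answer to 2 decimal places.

y* = 1.65

Steady state requires s·f(k) = (n + g + δ)·k, i.e. s·k^α = (n + g + δ)·k.
Rearranging, k^(1−α) = s / (n + g + δ).
k^0.57 = 0.30 / (0.026 + 0.019 + 0.110) = 0.30 / 0.155 = 1.9355
k* = 1.9355^(1/0.57) ≈ 3.1853
y* = (k*)^α = 3.1853^0.43 ≈ 1.6457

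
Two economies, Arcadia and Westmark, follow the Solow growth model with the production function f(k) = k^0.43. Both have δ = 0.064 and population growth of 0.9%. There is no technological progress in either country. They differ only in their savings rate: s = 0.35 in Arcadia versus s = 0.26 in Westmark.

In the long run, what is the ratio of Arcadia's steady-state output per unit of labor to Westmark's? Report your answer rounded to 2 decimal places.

Steady-state y* = [s/(n + δ)]^(α/(1−α)), so the ratio is [ (s_A/(n + δ)_A) / (s_W/(n + δ)_W) ]^0.7544.
s_A/(n + δ)_A = 0.35/0.073 = 4.7945; s_W/(n + δ)_W = 0.26/0.073 = 3.5616.
Ratio = (4.7945/3.5616)^0.7544 = 1.3462^0.7544 ≈ 1.2514

y*_A / y*_W ≈ 1.25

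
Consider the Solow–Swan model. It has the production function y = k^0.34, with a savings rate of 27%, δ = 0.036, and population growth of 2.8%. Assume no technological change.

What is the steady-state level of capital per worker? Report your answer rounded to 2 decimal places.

At the steady state, Δk = 0, so s·k^α = (n + δ)·k.
Rearranging, k^(1−α) = s / (n + δ).
k^0.66 = 0.27 / (0.028 + 0.036) = 0.27 / 0.064 = 4.2188
k* = 4.2188^(1/0.66) ≈ 8.8564

k* ≈ 8.86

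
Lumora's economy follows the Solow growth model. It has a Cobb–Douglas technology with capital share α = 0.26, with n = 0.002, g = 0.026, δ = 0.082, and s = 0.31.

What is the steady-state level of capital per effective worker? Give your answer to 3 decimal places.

k* ≈ 4.056

In steady state, investment equals break-even investment: s·k^α = (n + g + δ)·k.
Dividing both sides by k: k^(1−α) = s / (n + g + δ).
k^0.74 = 0.31 / (0.002 + 0.026 + 0.082) = 0.31 / 0.110 = 2.8182
k* = 2.8182^(1/0.74) ≈ 4.0557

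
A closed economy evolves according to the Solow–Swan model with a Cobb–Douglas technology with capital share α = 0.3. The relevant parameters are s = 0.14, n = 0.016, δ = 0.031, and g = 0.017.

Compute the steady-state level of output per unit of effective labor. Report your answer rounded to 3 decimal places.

Steady state requires s·f(k) = (n + g + δ)·k, i.e. s·k^α = (n + g + δ)·k.
Rearranging, k^(1−α) = s / (n + g + δ).
k^0.7 = 0.14 / (0.016 + 0.017 + 0.031) = 0.14 / 0.064 = 2.1875
k* = 2.1875^(1/0.7) ≈ 3.0594
y* = (k*)^α = 3.0594^0.3 ≈ 1.3986

y* ≈ 1.399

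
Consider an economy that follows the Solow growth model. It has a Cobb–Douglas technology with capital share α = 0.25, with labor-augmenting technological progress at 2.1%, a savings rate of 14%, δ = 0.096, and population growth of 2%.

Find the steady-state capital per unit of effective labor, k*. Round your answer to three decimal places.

At the steady state, Δk = 0, so s·k^α = (n + g + δ)·k.
Dividing both sides by k: k^(1−α) = s / (n + g + δ).
k^0.75 = 0.14 / (0.020 + 0.021 + 0.096) = 0.14 / 0.137 = 1.0219
k* = 1.0219^(1/0.75) ≈ 1.0293

k* ≈ 1.029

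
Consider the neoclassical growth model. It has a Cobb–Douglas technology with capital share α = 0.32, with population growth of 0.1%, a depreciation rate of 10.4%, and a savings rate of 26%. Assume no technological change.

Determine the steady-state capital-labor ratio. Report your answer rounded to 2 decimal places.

k* ≈ 3.79

At the steady state, Δk = 0, so s·k^α = (n + δ)·k.
Dividing both sides by k: k^(1−α) = s / (n + δ).
k^0.68 = 0.26 / (0.001 + 0.104) = 0.26 / 0.105 = 2.4762
k* = 2.4762^(1/0.68) ≈ 3.7940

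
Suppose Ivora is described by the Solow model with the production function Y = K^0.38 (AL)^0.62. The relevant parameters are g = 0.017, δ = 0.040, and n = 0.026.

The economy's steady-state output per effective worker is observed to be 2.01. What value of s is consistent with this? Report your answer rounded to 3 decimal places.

s ≈ 0.259

Steady state requires s·f(k) = (n + g + δ)·k, i.e. s·k^α = (n + g + δ)·k.
Since y* = [s/(n + g + δ)]^(α/(1−α)), we have s/(n + g + δ) = (y*)^((1−α)/α) = 2.01^1.6316 = 3.1239.
Therefore s = 3.1239 × (n + g + δ) = 3.1239 × 0.083 = 0.2593.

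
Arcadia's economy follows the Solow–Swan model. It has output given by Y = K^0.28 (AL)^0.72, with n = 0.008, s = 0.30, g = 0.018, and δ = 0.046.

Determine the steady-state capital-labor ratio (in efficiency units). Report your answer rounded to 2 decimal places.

Steady state requires s·f(k) = (n + g + δ)·k, i.e. s·k^α = (n + g + δ)·k.
Rearranging, k^(1−α) = s / (n + g + δ).
k^0.72 = 0.30 / (0.008 + 0.018 + 0.046) = 0.30 / 0.072 = 4.1667
k* = 4.1667^(1/0.72) ≈ 7.2581

k* ≈ 7.26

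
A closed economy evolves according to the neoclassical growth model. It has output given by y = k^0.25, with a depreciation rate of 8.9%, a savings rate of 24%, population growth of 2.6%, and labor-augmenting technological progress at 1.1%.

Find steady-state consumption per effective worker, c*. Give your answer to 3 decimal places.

c* = 0.942

Steady state requires s·f(k) = (n + g + δ)·k, i.e. s·k^α = (n + g + δ)·k.
Rearranging, k^(1−α) = s / (n + g + δ).
k^0.75 = 0.24 / (0.026 + 0.011 + 0.089) = 0.24 / 0.126 = 1.9048
k* = 1.9048^(1/0.75) ≈ 2.3612
y* = (k*)^α = 2.3612^0.25 ≈ 1.2396
c* = (1 − s)·y* = (1 − 0.24) × 1.2396 ≈ 0.9421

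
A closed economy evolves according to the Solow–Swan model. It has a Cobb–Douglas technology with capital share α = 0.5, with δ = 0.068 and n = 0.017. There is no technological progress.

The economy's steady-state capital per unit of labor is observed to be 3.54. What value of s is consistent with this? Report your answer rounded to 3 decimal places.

s ≈ 0.160

In steady state, investment equals break-even investment: s·k^α = (n + δ)·k.
So s / (n + δ) = (k*)^(1−α) = 3.54^0.5 = 1.8815.
Therefore s = 1.8815 × (n + δ) = 1.8815 × 0.085 = 0.1599.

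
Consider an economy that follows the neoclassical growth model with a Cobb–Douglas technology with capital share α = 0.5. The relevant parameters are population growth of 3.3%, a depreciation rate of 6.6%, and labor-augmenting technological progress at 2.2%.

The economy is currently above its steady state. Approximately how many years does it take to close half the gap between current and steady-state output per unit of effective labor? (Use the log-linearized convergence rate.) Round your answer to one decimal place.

Near the steady state the convergence rate is λ = (1 − α)(n + g + δ).
λ = (1 − 0.5) × 0.121 = 0.5 × 0.121 = 0.0605
Half-life = ln 2 / λ = 0.6931 / 0.0605 ≈ 11.46 years

t_½ ≈ 11.5 years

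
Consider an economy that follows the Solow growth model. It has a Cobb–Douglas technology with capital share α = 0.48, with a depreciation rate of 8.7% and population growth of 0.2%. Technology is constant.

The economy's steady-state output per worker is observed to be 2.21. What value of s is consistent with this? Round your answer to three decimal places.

Steady state requires s·f(k) = (n + δ)·k, i.e. s·k^α = (n + δ)·k.
Since y* = [s/(n + δ)]^(α/(1−α)), we have s/(n + δ) = (y*)^((1−α)/α) = 2.21^1.0833 = 2.3609.
Therefore s = 2.3609 × (n + δ) = 2.3609 × 0.089 = 0.2101.

s ≈ 0.210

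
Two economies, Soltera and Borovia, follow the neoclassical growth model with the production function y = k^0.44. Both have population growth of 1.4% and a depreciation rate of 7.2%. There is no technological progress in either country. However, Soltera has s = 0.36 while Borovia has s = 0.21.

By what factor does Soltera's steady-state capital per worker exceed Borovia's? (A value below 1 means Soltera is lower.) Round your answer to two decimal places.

Steady-state k* = [s/(n + δ)]^(1/(1−α)), so the ratio is [ (s_S/(n + δ)_S) / (s_B/(n + δ)_B) ]^1.7857.
s_S/(n + δ)_S = 0.36/0.086 = 4.1860; s_B/(n + δ)_B = 0.21/0.086 = 2.4419.
Ratio = (4.1860/2.4419)^1.7857 = 1.7142^1.7857 ≈ 2.6180

k*_S / k*_B ≈ 2.62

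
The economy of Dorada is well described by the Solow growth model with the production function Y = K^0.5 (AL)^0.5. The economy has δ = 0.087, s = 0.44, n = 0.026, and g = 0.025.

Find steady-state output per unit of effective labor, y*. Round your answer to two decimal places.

Steady state requires s·f(k) = (n + g + δ)·k, i.e. s·k^α = (n + g + δ)·k.
Rearranging, k^(1−α) = s / (n + g + δ).
k^0.5 = 0.44 / (0.026 + 0.025 + 0.087) = 0.44 / 0.138 = 3.1884
k* = 3.1884^(1/0.5) ≈ 10.1659
y* = (k*)^α = 10.1659^0.5 ≈ 3.1884

y* ≈ 3.19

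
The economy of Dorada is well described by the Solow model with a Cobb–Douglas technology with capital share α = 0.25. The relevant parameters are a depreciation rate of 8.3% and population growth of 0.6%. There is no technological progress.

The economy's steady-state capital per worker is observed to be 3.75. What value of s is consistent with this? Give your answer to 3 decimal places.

s ≈ 0.240

At the steady state, Δk = 0, so s·k^α = (n + δ)·k.
So s / (n + δ) = (k*)^(1−α) = 3.75^0.75 = 2.6948.
Therefore s = 2.6948 × (n + δ) = 2.6948 × 0.089 = 0.2398.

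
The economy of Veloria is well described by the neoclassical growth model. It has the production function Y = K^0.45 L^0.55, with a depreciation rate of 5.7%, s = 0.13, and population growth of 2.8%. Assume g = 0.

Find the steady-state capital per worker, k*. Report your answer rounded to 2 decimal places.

k* ≈ 2.17

At the steady state, Δk = 0, so s·k^α = (n + δ)·k.
Rearranging, k^(1−α) = s / (n + δ).
k^0.55 = 0.13 / (0.028 + 0.057) = 0.13 / 0.085 = 1.5294
k* = 1.5294^(1/0.55) ≈ 2.1652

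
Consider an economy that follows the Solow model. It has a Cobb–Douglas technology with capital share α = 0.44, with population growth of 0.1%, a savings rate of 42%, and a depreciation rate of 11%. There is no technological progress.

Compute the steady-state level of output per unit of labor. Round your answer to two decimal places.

y* = 2.85

Steady state requires s·f(k) = (n + δ)·k, i.e. s·k^α = (n + δ)·k.
Rearranging, k^(1−α) = s / (n + δ).
k^0.56 = 0.42 / (0.001 + 0.110) = 0.42 / 0.111 = 3.7838
k* = 3.7838^(1/0.56) ≈ 10.7650
y* = (k*)^α = 10.7650^0.44 ≈ 2.8450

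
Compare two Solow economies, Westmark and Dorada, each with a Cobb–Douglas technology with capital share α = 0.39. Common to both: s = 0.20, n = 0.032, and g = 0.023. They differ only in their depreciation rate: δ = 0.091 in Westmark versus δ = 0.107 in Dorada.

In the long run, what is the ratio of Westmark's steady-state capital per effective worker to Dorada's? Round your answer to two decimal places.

k*_W / k*_D ≈ 1.19

Steady-state k* = [s/(n + g + δ)]^(1/(1−α)), so the ratio is [ (s_W/(n + g + δ)_W) / (s_D/(n + g + δ)_D) ]^1.6393.
s_W/(n + g + δ)_W = 0.20/0.146 = 1.3699; s_D/(n + g + δ)_D = 0.20/0.162 = 1.2346.
Ratio = (1.3699/1.2346)^1.6393 = 1.1096^1.6393 ≈ 1.1859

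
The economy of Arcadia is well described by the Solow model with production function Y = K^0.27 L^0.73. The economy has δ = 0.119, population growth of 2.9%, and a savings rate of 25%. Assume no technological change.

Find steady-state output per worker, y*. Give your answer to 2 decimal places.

In steady state, investment equals break-even investment: s·k^α = (n + δ)·k.
Rearranging, k^(1−α) = s / (n + δ).
k^0.73 = 0.25 / (0.029 + 0.119) = 0.25 / 0.148 = 1.6892
k* = 1.6892^(1/0.73) ≈ 2.0507
y* = (k*)^α = 2.0507^0.27 ≈ 1.2140

y* ≈ 1.21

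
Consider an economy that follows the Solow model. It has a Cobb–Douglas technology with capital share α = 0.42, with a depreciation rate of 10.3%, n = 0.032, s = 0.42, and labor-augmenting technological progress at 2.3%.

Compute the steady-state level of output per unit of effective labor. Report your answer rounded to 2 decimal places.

Steady state requires s·f(k) = (n + g + δ)·k, i.e. s·k^α = (n + g + δ)·k.
Dividing both sides by k: k^(1−α) = s / (n + g + δ).
k^0.58 = 0.42 / (0.032 + 0.023 + 0.103) = 0.42 / 0.158 = 2.6582
k* = 2.6582^(1/0.58) ≈ 5.3957
y* = (k*)^α = 5.3957^0.42 ≈ 2.0298

y* ≈ 2.03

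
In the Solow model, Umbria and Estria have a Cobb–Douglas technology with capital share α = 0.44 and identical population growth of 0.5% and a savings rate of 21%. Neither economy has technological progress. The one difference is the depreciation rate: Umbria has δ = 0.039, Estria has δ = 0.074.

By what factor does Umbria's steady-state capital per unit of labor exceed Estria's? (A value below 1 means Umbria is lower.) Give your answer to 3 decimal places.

k*_U / k*_E ≈ 2.844

Steady-state k* = [s/(n + δ)]^(1/(1−α)), so the ratio is [ (s_U/(n + δ)_U) / (s_E/(n + δ)_E) ]^1.7857.
s_U/(n + δ)_U = 0.21/0.044 = 4.7727; s_E/(n + δ)_E = 0.21/0.079 = 2.6582.
Ratio = (4.7727/2.6582)^1.7857 = 1.7955^1.7857 ≈ 2.8438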